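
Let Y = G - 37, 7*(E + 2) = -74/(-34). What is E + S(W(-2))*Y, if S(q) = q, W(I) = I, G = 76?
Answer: -9483/119 ≈ -79.689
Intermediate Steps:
E = -201/119 (E = -2 + (-74/(-34))/7 = -2 + (-74*(-1/34))/7 = -2 + (⅐)*(37/17) = -2 + 37/119 = -201/119 ≈ -1.6891)
Y = 39 (Y = 76 - 37 = 39)
E + S(W(-2))*Y = -201/119 - 2*39 = -201/119 - 78 = -9483/119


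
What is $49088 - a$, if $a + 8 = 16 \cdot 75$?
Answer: $47896$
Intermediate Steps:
$a = 1192$ ($a = -8 + 16 \cdot 75 = -8 + 1200 = 1192$)
$49088 - a = 49088 - 1192 = 47896$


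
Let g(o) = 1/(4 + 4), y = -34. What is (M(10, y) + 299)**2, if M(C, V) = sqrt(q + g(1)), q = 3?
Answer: 715233/8 + 1495*sqrt(2)/2 ≈ 90461.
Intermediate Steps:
g(o) = 1/8
M(C, V) = 5*sqrt(2)/4 (M(C, V) = sqrt(3 + 1/8) = sqrt(25/8) = 5*sqrt(2)/4)
(M(10, y) + 299)**2 = (5*sqrt(2)/4 + 299)**2 = (299 + 5*sqrt(2)/4)**2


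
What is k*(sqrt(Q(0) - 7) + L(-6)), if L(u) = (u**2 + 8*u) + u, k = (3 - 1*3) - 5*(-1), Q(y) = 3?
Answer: -90 + 10*I ≈ -90.0 + 10.0*I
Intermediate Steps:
k = 5 (k = (3 - 3) + 5 = 0 + 5 = 5)
L(u) = u**2 + 9*u
k*(sqrt(Q(0) - 7) + L(-6)) = 5*(sqrt(3 - 7) - 6*(9 - 6)) = 5*(sqrt(-4) - 6*3) = 5*(2*I - 18) = 5*(-18 + 2*I) = -90 + 10*I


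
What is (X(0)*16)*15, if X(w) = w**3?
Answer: 0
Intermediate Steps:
(X(0)*16)*15 = (0**3*16)*15 = (0*16)*15 = 0*15 = 0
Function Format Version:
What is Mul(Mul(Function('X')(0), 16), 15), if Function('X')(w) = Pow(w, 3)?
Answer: 0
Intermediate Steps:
Mul(Mul(Function('X')(0), 16), 15) = Mul(Mul(Pow(0, 3), 16), 15) = Mul(Mul(0, 16), 15) = Mul(0, 15) = 0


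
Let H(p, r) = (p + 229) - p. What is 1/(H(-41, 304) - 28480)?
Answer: -1/28251 ≈ -3.5397e-5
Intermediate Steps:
H(p, r) = 229 (H(p, r) = (229 + p) - p = 229)
1/(H(-41, 304) - 28480) = 1/(229 - 28480) = 1/(-28251) = -1/28251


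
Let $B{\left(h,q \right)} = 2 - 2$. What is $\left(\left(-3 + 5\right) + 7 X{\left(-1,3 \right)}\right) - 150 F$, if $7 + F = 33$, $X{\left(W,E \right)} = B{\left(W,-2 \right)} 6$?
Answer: $-3898$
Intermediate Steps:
$B{\left(h,q \right)} = 0$
$X{\left(W,E \right)} = 0$ ($X{\left(W,E \right)} = 0 \cdot 6 = 0$)
$F = 26$ ($F = -7 + 33 = 26$)
$\left(\left(-3 + 5\right) + 7 X{\left(-1,3 \right)}\right) - 150 F = \left(\left(-3 + 5\right) + 7 \cdot 0\right) - 3900 = \left(2 + 0\right) - 3900 = 2 - 3900 = -3898$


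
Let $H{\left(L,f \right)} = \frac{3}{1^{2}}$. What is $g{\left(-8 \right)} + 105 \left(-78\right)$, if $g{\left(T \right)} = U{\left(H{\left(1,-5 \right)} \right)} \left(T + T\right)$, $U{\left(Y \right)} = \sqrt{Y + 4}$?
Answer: $-8190 - 16 \sqrt{7} \approx -8232.3$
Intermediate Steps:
$H{\left(L,f \right)} = 3$ ($H{\left(L,f \right)} = \frac{3}{1} = 3 \cdot 1 = 3$)
$U{\left(Y \right)} = \sqrt{4 + Y}$
$g{\left(T \right)} = 2 T \sqrt{7}$ ($g{\left(T \right)} = \sqrt{4 + 3} \left(T + T\right) = \sqrt{7} \cdot 2 T = 2 T \sqrt{7}$)
$g{\left(-8 \right)} + 105 \left(-78\right) = 2 \left(-8\right) \sqrt{7} + 105 \left(-78\right) = - 16 \sqrt{7} - 8190 = -8190 - 16 \sqrt{7}$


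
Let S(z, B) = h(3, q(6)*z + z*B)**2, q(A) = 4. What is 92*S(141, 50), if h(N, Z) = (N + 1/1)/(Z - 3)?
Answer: 1472/57927321 ≈ 2.5411e-5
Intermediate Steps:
h(N, Z) = (1 + N)/(-3 + Z) (h(N, Z) = (N + 1)/(-3 + Z) = (1 + N)/(-3 + Z))
S(z, B) = 16/(-3 + 4*z + B*z)**2 (S(z, B) = ((1 + 3)/(-3 + (4*z + z*B)))**2 = (4/(-3 + (4*z + B*z)))**2 = (4/(-3 + 4*z + B*z))**2 = 16/(-3 + 4*z + B*z)**2)
92*S(141, 50) = 92*(16/(-3 + 141*(4 + 50))**2) = 92*(16/(-3 + 141*54)**2) = 92*(16/(-3 + 7614)**2) = 92*(16/7611**2) = 92*(16*(1/57927321)) = 92*(16/57927321) = 1472/57927321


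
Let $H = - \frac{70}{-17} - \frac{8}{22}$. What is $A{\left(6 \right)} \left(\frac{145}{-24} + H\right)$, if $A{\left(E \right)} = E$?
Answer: $- \frac{10267}{748} \approx -13.726$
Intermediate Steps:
$H = \frac{702}{187}$ ($H = \left(-70\right) \left(- \frac{1}{17}\right) - \frac{4}{11} = \frac{70}{17} - \frac{4}{11} = \frac{702}{187} \approx 3.754$)
$A{\left(6 \right)} \left(\frac{145}{-24} + H\right) = 6 \left(\frac{145}{-24} + \frac{702}{187}\right) = 6 \left(145 \left(- \frac{1}{24}\right) + \frac{702}{187}\right) = 6 \left(- \frac{145}{24} + \frac{702}{187}\right) = 6 \left(- \frac{10267}{4488}\right) = - \frac{10267}{748}$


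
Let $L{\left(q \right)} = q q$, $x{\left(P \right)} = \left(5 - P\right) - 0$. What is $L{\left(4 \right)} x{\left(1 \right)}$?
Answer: $64$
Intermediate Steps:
$x{\left(P \right)} = 5 - P$ ($x{\left(P \right)} = \left(5 - P\right) + 0 = 5 - P$)
$L{\left(q \right)} = q^{2}$
$L{\left(4 \right)} x{\left(1 \right)} = 4^{2} \left(5 - 1\right) = 16 \left(5 - 1\right) = 16 \cdot 4 = 64$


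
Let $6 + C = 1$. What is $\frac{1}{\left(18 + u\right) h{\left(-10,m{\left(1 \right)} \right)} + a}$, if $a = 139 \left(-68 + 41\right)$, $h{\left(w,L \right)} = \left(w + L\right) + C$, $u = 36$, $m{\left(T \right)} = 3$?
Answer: $- \frac{1}{4401} \approx -0.00022722$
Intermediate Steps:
$C = -5$ ($C = -6 + 1 = -5$)
$h{\left(w,L \right)} = -5 + L + w$ ($h{\left(w,L \right)} = \left(w + L\right) - 5 = \left(L + w\right) - 5 = -5 + L + w$)
$a = -3753$ ($a = 139 \left(-27\right) = -3753$)
$\frac{1}{\left(18 + u\right) h{\left(-10,m{\left(1 \right)} \right)} + a} = \frac{1}{\left(18 + 36\right) \left(-5 + 3 - 10\right) - 3753} = \frac{1}{54 \left(-12\right) - 3753} = \frac{1}{-648 - 3753} = \frac{1}{-4401} = - \frac{1}{4401}$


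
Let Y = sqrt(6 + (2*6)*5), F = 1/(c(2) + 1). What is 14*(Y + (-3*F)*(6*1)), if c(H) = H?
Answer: -84 + 14*sqrt(66) ≈ 29.737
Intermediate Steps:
F = 1/3 (F = 1/(2 + 1) = 1/3 ≈ 0.33333)
Y = sqrt(66) (Y = sqrt(6 + 12*5) = sqrt(6 + 60) = sqrt(66) ≈ 8.1240)
14*(Y + (-3*F)*(6*1)) = 14*(sqrt(66) + (-3*1/3)*(6*1)) = 14*(sqrt(66) - 1*6) = 14*(sqrt(66) - 6) = 14*(-6 + sqrt(66)) = -84 + 14*sqrt(66)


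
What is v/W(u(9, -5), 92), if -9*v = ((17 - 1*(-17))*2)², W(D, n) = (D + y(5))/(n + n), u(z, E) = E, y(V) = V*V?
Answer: -212704/45 ≈ -4726.8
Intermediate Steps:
y(V) = V²
W(D, n) = (25 + D)/(2*n) (W(D, n) = (D + 5²)/(n + n) = (D + 25)/((2*n)) = (25 + D)*(1/(2*n)) = (25 + D)/(2*n))
v = -4624/9 (v = -4*(17 - 1*(-17))²/9 = -4*(17 + 17)²/9 = -(34*2)²/9 = -⅑*68² = -⅑*4624 = -4624/9 ≈ -513.78)
v/W(u(9, -5), 92) = -4624*184/(25 - 5)/9 = -4624/(9*((½)*(1/92)*20)) = -4624/(9*5/46) = -4624/9*46/5 = -212704/45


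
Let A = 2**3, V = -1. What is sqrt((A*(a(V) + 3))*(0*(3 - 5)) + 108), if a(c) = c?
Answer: 6*sqrt(3) ≈ 10.392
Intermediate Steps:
A = 8
sqrt((A*(a(V) + 3))*(0*(3 - 5)) + 108) = sqrt((8*(-1 + 3))*(0*(3 - 5)) + 108) = sqrt((8*2)*(0*(-2)) + 108) = sqrt(16*0 + 108) = sqrt(0 + 108) = sqrt(108) = 6*sqrt(3)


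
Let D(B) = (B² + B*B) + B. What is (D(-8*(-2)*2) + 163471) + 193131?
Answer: 358682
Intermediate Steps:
D(B) = B + 2*B² (D(B) = (B² + B²) + B = 2*B² + B = B + 2*B²)
(D(-8*(-2)*2) + 163471) + 193131 = ((-8*(-2)*2)*(1 + 2*(-8*(-2)*2)) + 163471) + 193131 = ((16*2)*(1 + 2*(16*2)) + 163471) + 193131 = (32*(1 + 2*32) + 163471) + 193131 = (32*(1 + 64) + 163471) + 193131 = (32*65 + 163471) + 193131 = (2080 + 163471) + 193131 = 165551 + 193131 = 358682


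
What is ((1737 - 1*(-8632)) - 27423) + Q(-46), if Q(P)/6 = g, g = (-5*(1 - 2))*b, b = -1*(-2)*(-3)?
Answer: -17234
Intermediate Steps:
b = -6 (b = 2*(-3) = -6)
g = -30 (g = -5*(1 - 2)*(-6) = -5*(-1)*(-6) = 5*(-6) = -30)
Q(P) = -180 (Q(P) = 6*(-30) = -180)
((1737 - 1*(-8632)) - 27423) + Q(-46) = ((1737 - 1*(-8632)) - 27423) - 180 = ((1737 + 8632) - 27423) - 180 = (10369 - 27423) - 180 = -17054 - 180 = -17234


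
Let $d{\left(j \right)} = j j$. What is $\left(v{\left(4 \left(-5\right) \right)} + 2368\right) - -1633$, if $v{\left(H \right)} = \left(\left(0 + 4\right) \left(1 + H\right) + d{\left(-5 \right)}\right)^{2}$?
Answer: $6602$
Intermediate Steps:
$d{\left(j \right)} = j^{2}$
$v{\left(H \right)} = \left(29 + 4 H\right)^{2}$ ($v{\left(H \right)} = \left(\left(0 + 4\right) \left(1 + H\right) + \left(-5\right)^{2}\right)^{2} = \left(4 \left(1 + H\right) + 25\right)^{2} = \left(\left(4 + 4 H\right) + 25\right)^{2} = \left(29 + 4 H\right)^{2}$)
$\left(v{\left(4 \left(-5\right) \right)} + 2368\right) - -1633 = \left(\left(29 + 4 \cdot 4 \left(-5\right)\right)^{2} + 2368\right) - -1633 = \left(\left(29 + 4 \left(-20\right)\right)^{2} + 2368\right) + 1633 = \left(\left(29 - 80\right)^{2} + 2368\right) + 1633 = \left(\left(-51\right)^{2} + 2368\right) + 1633 = \left(2601 + 2368\right) + 1633 = 4969 + 1633 = 6602$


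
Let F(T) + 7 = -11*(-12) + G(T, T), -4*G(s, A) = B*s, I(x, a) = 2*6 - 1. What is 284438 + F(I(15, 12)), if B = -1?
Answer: 1138263/4 ≈ 2.8457e+5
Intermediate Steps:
I(x, a) = 11 (I(x, a) = 12 - 1 = 11)
G(s, A) = s/4 (G(s, A) = -(-1)*s/4 = s/4)
F(T) = 125 + T/4 (F(T) = -7 + (-11*(-12) + T/4) = -7 + (132 + T/4) = 125 + T/4)
284438 + F(I(15, 12)) = 284438 + (125 + (¼)*11) = 284438 + (125 + 11/4) = 284438 + 511/4 = 1138263/4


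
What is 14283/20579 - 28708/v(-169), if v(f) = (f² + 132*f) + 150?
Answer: -499327883/131767337 ≈ -3.7895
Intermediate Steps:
v(f) = 150 + f² + 132*f
14283/20579 - 28708/v(-169) = 14283/20579 - 28708/(150 + (-169)² + 132*(-169)) = 14283*(1/20579) - 28708/(150 + 28561 - 22308) = 14283/20579 - 28708/6403 = -499327883/131767337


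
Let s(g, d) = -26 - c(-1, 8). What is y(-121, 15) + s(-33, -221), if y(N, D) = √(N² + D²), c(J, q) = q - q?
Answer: -26 + √14866 ≈ 95.926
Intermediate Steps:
c(J, q) = 0
s(g, d) = -26 (s(g, d) = -26 - 1*0 = -26 + 0 = -26)
y(N, D) = √(D² + N²)
y(-121, 15) + s(-33, -221) = √(15² + (-121)²) - 26 = √(225 + 14641) - 26 = √14866 - 26 = -26 + √14866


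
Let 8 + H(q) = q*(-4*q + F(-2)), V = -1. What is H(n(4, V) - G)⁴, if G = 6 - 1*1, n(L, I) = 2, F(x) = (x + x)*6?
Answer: 614656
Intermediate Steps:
F(x) = 12*x (F(x) = (2*x)*6 = 12*x)
G = 5 (G = 6 - 1 = 5)
H(q) = -8 + q*(-24 - 4*q) (H(q) = -8 + q*(-4*q + 12*(-2)) = -8 + q*(-4*q - 24) = -8 + q*(-24 - 4*q))
H(n(4, V) - G)⁴ = (-8 - 24*(2 - 1*5) - 4*(2 - 1*5)²)⁴ = (-8 - 24*(2 - 5) - 4*(2 - 5)²)⁴ = (-8 - 24*(-3) - 4*(-3)²)⁴ = (-8 + 72 - 4*9)⁴ = (-8 + 72 - 36)⁴ = 28⁴ = 614656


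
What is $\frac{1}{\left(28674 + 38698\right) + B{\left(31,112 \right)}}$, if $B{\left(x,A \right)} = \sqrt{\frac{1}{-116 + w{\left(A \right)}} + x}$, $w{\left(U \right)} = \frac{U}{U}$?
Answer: $\frac{1936945}{130495857649} - \frac{9 \sqrt{1265}}{260991715298} \approx 1.4842 \cdot 10^{-5}$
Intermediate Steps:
$w{\left(U \right)} = 1$
$B{\left(x,A \right)} = \sqrt{- \frac{1}{115} + x}$ ($B{\left(x,A \right)} = \sqrt{\frac{1}{-116 + 1} + x} = \sqrt{\frac{1}{-115} + x} = \sqrt{- \frac{1}{115} + x}$)
$\frac{1}{\left(28674 + 38698\right) + B{\left(31,112 \right)}} = \frac{1}{\left(28674 + 38698\right) + \frac{\sqrt{-115 + 13225 \cdot 31}}{115}} = \frac{1}{67372 + \frac{\sqrt{-115 + 409975}}{115}} = \frac{1}{67372 + \frac{\sqrt{409860}}{115}} = \frac{1}{67372 + \frac{18 \sqrt{1265}}{115}}$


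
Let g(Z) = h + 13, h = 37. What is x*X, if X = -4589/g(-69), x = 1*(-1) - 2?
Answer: 13767/50 ≈ 275.34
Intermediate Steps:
g(Z) = 50 (g(Z) = 37 + 13 = 50)
x = -3 (x = -1 - 2 = -3)
X = -4589/50 ≈ -91.780
x*X = -3*(-4589/50) = 13767/50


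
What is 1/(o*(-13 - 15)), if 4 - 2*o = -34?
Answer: -1/532 ≈ -0.0018797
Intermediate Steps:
o = 19 (o = 2 - ½*(-34) = 2 + 17 = 19)
1/(o*(-13 - 15)) = 1/(19*(-13 - 15)) = 1/(19*(-28)) = 1/(-532) = -1/532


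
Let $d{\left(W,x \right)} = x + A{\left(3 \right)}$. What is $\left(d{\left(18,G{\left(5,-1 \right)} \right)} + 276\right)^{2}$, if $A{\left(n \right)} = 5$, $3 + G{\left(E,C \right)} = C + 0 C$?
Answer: $76729$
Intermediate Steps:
$G{\left(E,C \right)} = -3 + C$ ($G{\left(E,C \right)} = -3 + \left(C + 0 C\right) = -3 + \left(C + 0\right) = -3 + C$)
$d{\left(W,x \right)} = 5 + x$ ($d{\left(W,x \right)} = x + 5 = 5 + x$)
$\left(d{\left(18,G{\left(5,-1 \right)} \right)} + 276\right)^{2} = \left(\left(5 - 4\right) + 276\right)^{2} = \left(1 + 276\right)^{2} = 277^{2} = 76729$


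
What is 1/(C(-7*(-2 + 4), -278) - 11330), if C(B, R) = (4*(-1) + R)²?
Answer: 1/68194 ≈ 1.4664e-5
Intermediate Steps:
C(B, R) = (-4 + R)²
1/(C(-7*(-2 + 4), -278) - 11330) = 1/((-4 - 278)² - 11330) = 1/((-282)² - 11330) = 1/(79524 - 11330) = 1/68194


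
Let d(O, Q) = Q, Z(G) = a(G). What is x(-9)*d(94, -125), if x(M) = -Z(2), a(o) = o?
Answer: 250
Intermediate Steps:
Z(G) = G
x(M) = -2 (x(M) = -1*2 = -2)
x(-9)*d(94, -125) = -2*(-125) = 250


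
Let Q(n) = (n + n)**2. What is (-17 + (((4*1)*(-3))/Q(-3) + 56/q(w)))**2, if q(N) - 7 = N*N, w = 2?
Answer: 163216/1089 ≈ 149.88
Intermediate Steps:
q(N) = 7 + N**2 (q(N) = 7 + N*N = 7 + N**2)
Q(n) = 4*n**2 (Q(n) = (2*n)**2 = 4*n**2)
(-17 + (((4*1)*(-3))/Q(-3) + 56/q(w)))**2 = (-17 + (((4*1)*(-3))/((4*(-3)**2)) + 56/(7 + 2**2)))**2 = (-17 + ((4*(-3))/((4*9)) + 56/(7 + 4)))**2 = (-17 + (-12/36 + 56/11))**2 = (-17 + (-12*1/36 + 56*(1/11)))**2 = (-17 + (-1/3 + 56/11))**2 = (-17 + 157/33)**2 = (-404/33)**2 = 163216/1089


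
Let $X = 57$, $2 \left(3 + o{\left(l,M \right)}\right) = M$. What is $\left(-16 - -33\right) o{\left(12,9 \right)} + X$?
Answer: $\frac{165}{2} \approx 82.5$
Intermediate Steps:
$o{\left(l,M \right)} = -3 + \frac{M}{2}$
$\left(-16 - -33\right) o{\left(12,9 \right)} + X = \left(-16 - -33\right) \left(-3 + \frac{1}{2} \cdot 9\right) + 57 = \left(-16 + 33\right) \left(-3 + \frac{9}{2}\right) + 57 = 17 \cdot \frac{3}{2} + 57 = \frac{51}{2} + 57 = \frac{165}{2}$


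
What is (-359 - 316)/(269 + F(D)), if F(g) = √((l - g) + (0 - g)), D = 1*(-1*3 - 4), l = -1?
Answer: -60525/24116 + 225*√13/24116 ≈ -2.4761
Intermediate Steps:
D = -7 (D = 1*(-3 - 4) = 1*(-7) = -7)
F(g) = √(-1 - 2*g) (F(g) = √((-1 - g) + (0 - g)) = √((-1 - g) - g) = √(-1 - 2*g))
(-359 - 316)/(269 + F(D)) = (-359 - 316)/(269 + √(-1 - 2*(-7))) = -675/(269 + √(-1 + 14)) = -675/(269 + √13)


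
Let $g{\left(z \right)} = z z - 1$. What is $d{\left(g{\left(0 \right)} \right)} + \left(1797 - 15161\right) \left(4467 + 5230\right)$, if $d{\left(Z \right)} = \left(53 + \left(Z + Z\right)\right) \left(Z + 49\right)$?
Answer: $-129588260$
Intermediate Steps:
$g{\left(z \right)} = -1 + z^{2}$ ($g{\left(z \right)} = z^{2} - 1 = -1 + z^{2}$)
$d{\left(Z \right)} = \left(49 + Z\right) \left(53 + 2 Z\right)$ ($d{\left(Z \right)} = \left(53 + 2 Z\right) \left(49 + Z\right) = \left(49 + Z\right) \left(53 + 2 Z\right)$)
$d{\left(g{\left(0 \right)} \right)} + \left(1797 - 15161\right) \left(4467 + 5230\right) = \left(2597 + 2 \left(-1 + 0^{2}\right)^{2} + 151 \left(-1 + 0^{2}\right)\right) + \left(1797 - 15161\right) \left(4467 + 5230\right) = \left(2597 + 2 \left(-1 + 0\right)^{2} + 151 \left(-1 + 0\right)\right) - 129590708 = \left(2597 + 2 \left(-1\right)^{2} + 151 \left(-1\right)\right) - 129590708 = \left(2597 + 2 \cdot 1 - 151\right) - 129590708 = \left(2597 + 2 - 151\right) - 129590708 = 2448 - 129590708 = -129588260$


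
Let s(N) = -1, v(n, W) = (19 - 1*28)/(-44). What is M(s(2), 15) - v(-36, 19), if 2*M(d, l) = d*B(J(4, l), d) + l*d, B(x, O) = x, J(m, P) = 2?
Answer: -383/44 ≈ -8.7045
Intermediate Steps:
v(n, W) = 9/44 (v(n, W) = (19 - 28)*(-1/44) = -9*(-1/44) = 9/44)
M(d, l) = d + d*l/2 (M(d, l) = (d*2 + l*d)/2 = (2*d + d*l)/2 = d + d*l/2)
M(s(2), 15) - v(-36, 19) = (½)*(-1)*(2 + 15) - 1*9/44 = (½)*(-1)*17 - 9/44 = -17/2 - 9/44 = -383/44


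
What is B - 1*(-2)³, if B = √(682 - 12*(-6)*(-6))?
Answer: 8 + 5*√10 ≈ 23.811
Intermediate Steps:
B = 5*√10 (B = √(682 + 72*(-6)) = √(682 - 432) = √250 = 5*√10 ≈ 15.811)
B - 1*(-2)³ = 5*√10 - 1*(-2)³ = 5*√10 - 1*(-8) = 5*√10 + 8 = 8 + 5*√10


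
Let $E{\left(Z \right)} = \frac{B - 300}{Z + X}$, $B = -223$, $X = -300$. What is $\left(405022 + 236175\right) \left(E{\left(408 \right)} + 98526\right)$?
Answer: $\frac{6822518821145}{108} \approx 6.3171 \cdot 10^{10}$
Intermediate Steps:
$E{\left(Z \right)} = - \frac{523}{-300 + Z}$ ($E{\left(Z \right)} = \frac{-223 - 300}{Z - 300} = - \frac{523}{-300 + Z}$)
$\left(405022 + 236175\right) \left(E{\left(408 \right)} + 98526\right) = \left(405022 + 236175\right) \left(- \frac{523}{-300 + 408} + 98526\right) = 641197 \left(- \frac{523}{108} + 98526\right) = 641197 \cdot \frac{10640285}{108} = \frac{6822518821145}{108}$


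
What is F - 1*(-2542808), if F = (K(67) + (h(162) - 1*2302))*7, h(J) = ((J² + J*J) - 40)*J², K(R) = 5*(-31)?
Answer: 9637642793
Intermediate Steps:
K(R) = -155
h(J) = J²*(-40 + 2*J²) (h(J) = ((J² + J²) - 40)*J² = (2*J² - 40)*J² = (-40 + 2*J²)*J² = J²*(-40 + 2*J²))
F = 9635099985 (F = (-155 + (2*162²*(-20 + 162²) - 1*2302))*7 = (-155 + (2*26244*(-20 + 26244) - 2302))*7 = (-155 + (2*26244*26224 - 2302))*7 = (-155 + (1376445312 - 2302))*7 = (-155 + 1376443010)*7 = 1376442855*7 = 9635099985)
F - 1*(-2542808) = 9635099985 - 1*(-2542808) = 9635099985 + 2542808 = 9637642793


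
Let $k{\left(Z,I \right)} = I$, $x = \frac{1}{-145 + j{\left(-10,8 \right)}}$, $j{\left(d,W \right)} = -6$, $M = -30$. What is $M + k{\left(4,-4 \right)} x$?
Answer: $- \frac{4526}{151} \approx -29.974$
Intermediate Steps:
$x = - \frac{1}{151}$ ($x = \frac{1}{-145 - 6} = \frac{1}{-151} = - \frac{1}{151} \approx -0.0066225$)
$M + k{\left(4,-4 \right)} x = -30 - - \frac{4}{151} = -30 + \frac{4}{151} = - \frac{4526}{151}$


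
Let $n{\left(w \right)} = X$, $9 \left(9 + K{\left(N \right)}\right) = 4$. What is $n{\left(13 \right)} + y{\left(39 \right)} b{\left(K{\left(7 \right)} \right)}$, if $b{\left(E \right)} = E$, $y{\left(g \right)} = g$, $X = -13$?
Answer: $- \frac{1040}{3} \approx -346.67$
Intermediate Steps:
$K{\left(N \right)} = - \frac{77}{9}$ ($K{\left(N \right)} = -9 + \frac{1}{9} \cdot 4 = -9 + \frac{4}{9} = - \frac{77}{9}$)
$n{\left(w \right)} = -13$
$n{\left(13 \right)} + y{\left(39 \right)} b{\left(K{\left(7 \right)} \right)} = -13 + 39 \left(- \frac{77}{9}\right) = -13 - \frac{1001}{3} = - \frac{1040}{3}$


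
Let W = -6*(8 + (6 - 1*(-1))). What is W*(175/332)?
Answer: -7875/166 ≈ -47.440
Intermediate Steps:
W = -90 (W = -6*(8 + (6 + 1)) = -6*(8 + 7) = -6*15 = -90)
W*(175/332) = -15750/332 = -90*175/332 = -7875/166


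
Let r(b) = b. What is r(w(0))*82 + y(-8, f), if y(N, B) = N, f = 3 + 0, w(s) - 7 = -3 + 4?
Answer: 648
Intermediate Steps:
w(s) = 8 (w(s) = 7 + (-3 + 4) = 7 + 1 = 8)
f = 3
r(w(0))*82 + y(-8, f) = 8*82 - 8 = 656 - 8 = 648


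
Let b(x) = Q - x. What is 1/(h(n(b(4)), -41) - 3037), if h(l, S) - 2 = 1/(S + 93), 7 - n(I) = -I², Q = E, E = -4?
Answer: -52/157819 ≈ -0.00032949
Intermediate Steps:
Q = -4
b(x) = -4 - x
n(I) = 7 + I² (n(I) = 7 - (-1)*I² = 7 + I²)
h(l, S) = 2 + 1/(93 + S) (h(l, S) = 2 + 1/(S + 93) = 2 + 1/(93 + S))
1/(h(n(b(4)), -41) - 3037) = 1/((187 + 2*(-41))/(93 - 41) - 3037) = 1/((187 - 82)/52 - 3037) = 1/((1/52)*105 - 3037) = 1/(105/52 - 3037) = 1/(-157819/52) = -52/157819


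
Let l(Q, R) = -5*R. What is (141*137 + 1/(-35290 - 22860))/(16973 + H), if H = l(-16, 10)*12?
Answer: 1123283549/952089950 ≈ 1.1798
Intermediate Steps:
H = -600 (H = -5*10*12 = -50*12 = -600)
(141*137 + 1/(-35290 - 22860))/(16973 + H) = (141*137 + 1/(-35290 - 22860))/(16973 - 600) = (19317 + 1/(-58150))/16373 = (19317 - 1/58150)*(1/16373) = (1123283549/58150)*(1/16373) = 1123283549/952089950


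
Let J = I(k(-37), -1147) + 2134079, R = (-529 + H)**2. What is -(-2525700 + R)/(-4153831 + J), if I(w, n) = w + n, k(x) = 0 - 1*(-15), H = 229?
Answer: -202975/168407 ≈ -1.2053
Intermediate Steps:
R = 90000 (R = (-529 + 229)**2 = (-300)**2 = 90000)
k(x) = 15 (k(x) = 0 + 15 = 15)
I(w, n) = n + w
J = 2132947 (J = (-1147 + 15) + 2134079 = -1132 + 2134079 = 2132947)
-(-2525700 + R)/(-4153831 + J) = -(-2525700 + 90000)/(-4153831 + 2132947) = -(-2435700)/(-2020884) = -(-2435700)*(-1)/2020884 = -1*202975/168407 = -202975/168407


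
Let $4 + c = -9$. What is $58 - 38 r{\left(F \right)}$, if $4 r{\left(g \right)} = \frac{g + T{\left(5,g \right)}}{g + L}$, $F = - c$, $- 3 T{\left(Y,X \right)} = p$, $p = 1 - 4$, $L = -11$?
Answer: $- \frac{17}{2} \approx -8.5$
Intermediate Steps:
$c = -13$ ($c = -4 - 9 = -13$)
$p = -3$
$T{\left(Y,X \right)} = 1$ ($T{\left(Y,X \right)} = \left(- \frac{1}{3}\right) \left(-3\right) = 1$)
$F = 13$ ($F = \left(-1\right) \left(-13\right) = 13$)
$r{\left(g \right)} = \frac{1 + g}{4 \left(-11 + g\right)}$ ($r{\left(g \right)} = \frac{\left(g + 1\right) \frac{1}{g - 11}}{4} = \frac{\left(1 + g\right) \frac{1}{-11 + g}}{4} = \frac{\frac{1}{-11 + g} \left(1 + g\right)}{4} = \frac{1 + g}{4 \left(-11 + g\right)}$)
$58 - 38 r{\left(F \right)} = 58 - 38 \frac{1 + 13}{4 \left(-11 + 13\right)} = 58 - 38 \cdot \frac{1}{4} \cdot \frac{1}{2} \cdot 14 = 58 - \frac{133}{2} = - \frac{17}{2}$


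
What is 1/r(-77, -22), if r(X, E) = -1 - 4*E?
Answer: 1/87 ≈ 0.011494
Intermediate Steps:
1/r(-77, -22) = 1/(-1 - 4*(-22)) = 1/(-1 + 88) = 1/87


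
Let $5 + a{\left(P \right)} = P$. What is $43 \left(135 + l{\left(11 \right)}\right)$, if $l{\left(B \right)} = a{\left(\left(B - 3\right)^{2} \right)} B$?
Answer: $33712$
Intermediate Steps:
$a{\left(P \right)} = -5 + P$
$l{\left(B \right)} = B \left(-5 + \left(-3 + B\right)^{2}\right)$ ($l{\left(B \right)} = \left(-5 + \left(B - 3\right)^{2}\right) B = \left(-5 + \left(-3 + B\right)^{2}\right) B = B \left(-5 + \left(-3 + B\right)^{2}\right)$)
$43 \left(135 + l{\left(11 \right)}\right) = 43 \left(135 + 11 \left(-5 + \left(-3 + 11\right)^{2}\right)\right) = 43 \left(135 + 11 \left(-5 + 8^{2}\right)\right) = 43 \left(135 + 11 \left(-5 + 64\right)\right) = 43 \left(135 + 11 \cdot 59\right) = 43 \left(135 + 649\right) = 43 \cdot 784 = 33712$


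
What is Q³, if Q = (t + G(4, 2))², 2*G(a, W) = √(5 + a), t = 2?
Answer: 117649/64 ≈ 1838.3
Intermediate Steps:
G(a, W) = √(5 + a)/2
Q = 49/4 (Q = (2 + √(5 + 4)/2)² = (2 + √9/2)² = (2 + (½)*3)² = (2 + 3/2)² = (7/2)² = 49/4 ≈ 12.250)
Q³ = (49/4)³ = 117649/64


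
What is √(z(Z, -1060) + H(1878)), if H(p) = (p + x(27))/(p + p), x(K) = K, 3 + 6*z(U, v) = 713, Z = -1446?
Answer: √419136735/1878 ≈ 10.901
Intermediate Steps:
z(U, v) = 355/3 (z(U, v) = -½ + (⅙)*713 = -½ + 713/6 = 355/3)
H(p) = (27 + p)/(2*p) (H(p) = (p + 27)/(p + p) = (27 + p)/((2*p)) = (27 + p)*(1/(2*p)) = (27 + p)/(2*p))
√(z(Z, -1060) + H(1878)) = √(355/3 + (½)*(27 + 1878)/1878) = √(355/3 + (½)*(1/1878)*1905) = √(355/3 + 635/1252) = √(446365/3756) = √419136735/1878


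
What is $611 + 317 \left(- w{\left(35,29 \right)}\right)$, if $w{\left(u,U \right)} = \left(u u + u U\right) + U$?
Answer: $-718662$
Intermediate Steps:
$w{\left(u,U \right)} = U + u^{2} + U u$ ($w{\left(u,U \right)} = \left(u^{2} + U u\right) + U = U + u^{2} + U u$)
$611 + 317 \left(- w{\left(35,29 \right)}\right) = 611 + 317 \left(- (29 + 35^{2} + 29 \cdot 35)\right) = 611 + 317 \left(- (29 + 1225 + 1015)\right) = 611 + 317 \left(\left(-1\right) 2269\right) = 611 + 317 \left(-2269\right) = 611 - 719273 = -718662$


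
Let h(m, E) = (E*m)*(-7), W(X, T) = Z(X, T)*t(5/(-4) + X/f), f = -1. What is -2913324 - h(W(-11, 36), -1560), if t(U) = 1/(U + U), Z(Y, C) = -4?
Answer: -2911084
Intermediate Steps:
t(U) = 1/(2*U)
W(X, T) = -2/(-5/4 - X) (W(X, T) = -2/(5/(-4) + X/(-1)) = -2/(5*(-¼) + X*(-1)) = -2/(-5/4 - X))
h(m, E) = -7*E*m
-2913324 - h(W(-11, 36), -1560) = -2913324 - (-7)*(-1560)*8/(5 + 4*(-11)) = -2913324 - (-7)*(-1560)*8/(5 - 44) = -2913324 - (-7)*(-1560)*8/(-39) = -2913324 - (-7)*(-1560)*8*(-1/39) = -2913324 - (-7)*(-1560)*(-8)/39 = -2913324 - 1*(-2240) = -2913324 + 2240 = -2911084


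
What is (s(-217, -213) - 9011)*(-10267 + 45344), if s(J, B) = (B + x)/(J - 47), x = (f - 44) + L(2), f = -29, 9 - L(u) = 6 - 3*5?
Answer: -20858853743/66 ≈ -3.1604e+8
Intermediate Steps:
L(u) = 18 (L(u) = 9 - (6 - 3*5) = 9 - (6 - 15) = 9 - 1*(-9) = 9 + 9 = 18)
x = -55 (x = (-29 - 44) + 18 = -73 + 18 = -55)
s(J, B) = (-55 + B)/(-47 + J) (s(J, B) = (B - 55)/(J - 47) = (-55 + B)/(-47 + J))
(s(-217, -213) - 9011)*(-10267 + 45344) = ((-55 - 213)/(-47 - 217) - 9011)*(-10267 + 45344) = (-268/(-264) - 9011)*35077 = (-1/264*(-268) - 9011)*35077 = (67/66 - 9011)*35077 = -594659/66*35077 = -20858853743/66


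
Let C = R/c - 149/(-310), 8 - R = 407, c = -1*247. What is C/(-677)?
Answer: -8447/2728310 ≈ -0.0030961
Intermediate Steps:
c = -247
R = -399 (R = 8 - 1*407 = 8 - 407 = -399)
C = 8447/4030 (C = -399/(-247) - 149/(-310) = -399*(-1/247) - 149*(-1/310) = 21/13 + 149/310 = 8447/4030 ≈ 2.0960)
C/(-677) = (8447/4030)/(-677) = (8447/4030)*(-1/677) = -8447/2728310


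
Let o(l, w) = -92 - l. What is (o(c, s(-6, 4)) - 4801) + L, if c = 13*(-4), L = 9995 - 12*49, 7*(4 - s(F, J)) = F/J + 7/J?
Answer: 4566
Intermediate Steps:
s(F, J) = 4 - 1/J - F/(7*J) (s(F, J) = 4 - (F/J + 7/J)/7 = 4 - (7/J + F/J)/7 = 4 + (-1/J - F/(7*J)) = 4 - 1/J - F/(7*J))
L = 9407 (L = 9995 - 1*588 = 9995 - 588 = 9407)
c = -52
(o(c, s(-6, 4)) - 4801) + L = ((-92 - 1*(-52)) - 4801) + 9407 = ((-92 + 52) - 4801) + 9407 = (-40 - 4801) + 9407 = -4841 + 9407 = 4566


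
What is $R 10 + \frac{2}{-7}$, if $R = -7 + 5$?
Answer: $- \frac{142}{7} \approx -20.286$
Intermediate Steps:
$R = -2$
$R 10 + \frac{2}{-7} = \left(-2\right) 10 + \frac{2}{-7} = -20 + 2 \left(- \frac{1}{7}\right) = -20 - \frac{2}{7} = - \frac{142}{7}$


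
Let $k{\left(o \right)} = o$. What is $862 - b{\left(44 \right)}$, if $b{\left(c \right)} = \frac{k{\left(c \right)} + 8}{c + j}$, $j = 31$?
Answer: $\frac{64598}{75} \approx 861.31$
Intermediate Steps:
$b{\left(c \right)} = \frac{8 + c}{31 + c}$ ($b{\left(c \right)} = \frac{c + 8}{c + 31} = \frac{8 + c}{31 + c}$)
$862 - b{\left(44 \right)} = 862 - \frac{8 + 44}{31 + 44} = 862 - \frac{1}{75} \cdot 52 = 862 - \frac{52}{75} = \frac{64598}{75}$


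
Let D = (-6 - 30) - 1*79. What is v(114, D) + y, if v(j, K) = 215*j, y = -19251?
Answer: 5259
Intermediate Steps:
D = -115 (D = -36 - 79 = -115)
v(114, D) + y = 215*114 - 19251 = 24510 - 19251 = 5259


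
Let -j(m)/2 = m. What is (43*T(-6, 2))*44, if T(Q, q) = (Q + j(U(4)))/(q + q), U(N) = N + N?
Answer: -10406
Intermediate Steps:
U(N) = 2*N
j(m) = -2*m
T(Q, q) = (-16 + Q)/(2*q) (T(Q, q) = (Q - 4*4)/(q + q) = (Q - 2*8)/((2*q)) = (Q - 16)*(1/(2*q)) = (-16 + Q)*(1/(2*q)) = (-16 + Q)/(2*q))
(43*T(-6, 2))*44 = (43*((1/2)*(-16 - 6)/2))*44 = (43*((1/2)*(1/2)*(-22)))*44 = (43*(-11/2))*44 = -473/2*44 = -10406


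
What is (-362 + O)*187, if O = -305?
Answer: -124729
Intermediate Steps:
(-362 + O)*187 = (-362 - 305)*187 = -667*187 = -124729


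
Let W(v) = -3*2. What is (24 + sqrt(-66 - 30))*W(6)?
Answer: -144 - 24*I*sqrt(6) ≈ -144.0 - 58.788*I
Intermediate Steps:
W(v) = -6
(24 + sqrt(-66 - 30))*W(6) = (24 + sqrt(-66 - 30))*(-6) = (24 + sqrt(-96))*(-6) = (24 + 4*I*sqrt(6))*(-6) = -144 - 24*I*sqrt(6)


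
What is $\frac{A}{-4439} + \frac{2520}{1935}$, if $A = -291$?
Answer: $\frac{261097}{190877} \approx 1.3679$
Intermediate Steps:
$\frac{A}{-4439} + \frac{2520}{1935} = - \frac{291}{-4439} + \frac{2520}{1935} = \left(-291\right) \left(- \frac{1}{4439}\right) + 2520 \cdot \frac{1}{1935} = \frac{291}{4439} + \frac{56}{43} = \frac{261097}{190877}$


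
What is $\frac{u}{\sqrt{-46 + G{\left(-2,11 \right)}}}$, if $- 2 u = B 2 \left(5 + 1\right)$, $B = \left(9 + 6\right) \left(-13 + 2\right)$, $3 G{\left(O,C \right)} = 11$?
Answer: $- \frac{990 i \sqrt{381}}{127} \approx - 152.16 i$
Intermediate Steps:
$G{\left(O,C \right)} = \frac{11}{3}$ ($G{\left(O,C \right)} = \frac{1}{3} \cdot 11 = \frac{11}{3}$)
$B = -165$ ($B = 15 \left(-11\right) = -165$)
$u = 990$ ($u = - \frac{\left(-165\right) 2 \left(5 + 1\right)}{2} = - \frac{\left(-165\right) 2 \cdot 6}{2} = - \frac{\left(-165\right) 12}{2} = \left(- \frac{1}{2}\right) \left(-1980\right) = 990$)
$\frac{u}{\sqrt{-46 + G{\left(-2,11 \right)}}} = \frac{990}{\sqrt{-46 + \frac{11}{3}}} = \frac{990}{\sqrt{- \frac{127}{3}}} = \frac{990}{\frac{1}{3} i \sqrt{381}} = 990 \left(- \frac{i \sqrt{381}}{127}\right) = - \frac{990 i \sqrt{381}}{127}$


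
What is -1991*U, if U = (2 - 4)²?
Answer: -7964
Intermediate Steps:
U = 4 (U = (-2)² = 4)
-1991*U = -1991*4 = -7964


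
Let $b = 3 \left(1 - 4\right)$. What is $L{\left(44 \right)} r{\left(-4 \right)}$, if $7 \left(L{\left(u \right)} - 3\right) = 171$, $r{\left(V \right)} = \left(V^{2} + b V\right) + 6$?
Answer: $\frac{11136}{7} \approx 1590.9$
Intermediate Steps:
$b = -9$ ($b = 3 \left(-3\right) = -9$)
$r{\left(V \right)} = 6 + V^{2} - 9 V$ ($r{\left(V \right)} = \left(V^{2} - 9 V\right) + 6 = 6 + V^{2} - 9 V$)
$L{\left(u \right)} = \frac{192}{7}$ ($L{\left(u \right)} = 3 + \frac{1}{7} \cdot 171 = 3 + \frac{171}{7} = \frac{192}{7}$)
$L{\left(44 \right)} r{\left(-4 \right)} = \frac{192 \left(6 + \left(-4\right)^{2} - -36\right)}{7} = \frac{192 \left(6 + 16 + 36\right)}{7} = \frac{192}{7} \cdot 58 = \frac{11136}{7}$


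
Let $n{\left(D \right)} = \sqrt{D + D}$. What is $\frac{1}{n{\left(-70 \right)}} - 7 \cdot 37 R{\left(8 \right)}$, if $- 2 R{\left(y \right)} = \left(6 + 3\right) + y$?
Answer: $\frac{4403}{2} - \frac{i \sqrt{35}}{70} \approx 2201.5 - 0.084515 i$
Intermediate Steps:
$R{\left(y \right)} = - \frac{9}{2} - \frac{y}{2}$ ($R{\left(y \right)} = - \frac{\left(6 + 3\right) + y}{2} = - \frac{9 + y}{2} = - \frac{9}{2} - \frac{y}{2}$)
$n{\left(D \right)} = \sqrt{2} \sqrt{D}$ ($n{\left(D \right)} = \sqrt{2 D} = \sqrt{2} \sqrt{D}$)
$\frac{1}{n{\left(-70 \right)}} - 7 \cdot 37 R{\left(8 \right)} = \frac{1}{\sqrt{2} \sqrt{-70}} - 7 \cdot 37 \left(- \frac{9}{2} - 4\right) = \frac{1}{\sqrt{2} i \sqrt{70}} - 259 \left(- \frac{9}{2} - 4\right) = \frac{1}{2 i \sqrt{35}} - 259 \left(- \frac{17}{2}\right) = - \frac{i \sqrt{35}}{70} - - \frac{4403}{2} = - \frac{i \sqrt{35}}{70} + \frac{4403}{2} = \frac{4403}{2} - \frac{i \sqrt{35}}{70}$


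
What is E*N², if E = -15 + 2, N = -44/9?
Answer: -25168/81 ≈ -310.72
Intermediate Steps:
N = -44/9 (N = -44*⅑ = -44/9 ≈ -4.8889)
E = -13
E*N² = -13*(-44/9)² = -13*1936/81 = -25168/81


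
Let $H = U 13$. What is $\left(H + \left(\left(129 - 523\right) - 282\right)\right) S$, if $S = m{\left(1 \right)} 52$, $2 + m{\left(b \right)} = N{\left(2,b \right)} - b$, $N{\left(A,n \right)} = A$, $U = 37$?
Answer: $10140$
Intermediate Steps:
$m{\left(b \right)} = - b$ ($m{\left(b \right)} = -2 - \left(-2 + b\right) = - b$)
$H = 481$ ($H = 37 \cdot 13 = 481$)
$S = -52$ ($S = \left(-1\right) 1 \cdot 52 = \left(-1\right) 52 = -52$)
$\left(H + \left(\left(129 - 523\right) - 282\right)\right) S = \left(481 + \left(\left(129 - 523\right) - 282\right)\right) \left(-52\right) = \left(481 - 676\right) \left(-52\right) = \left(-195\right) \left(-52\right) = 10140$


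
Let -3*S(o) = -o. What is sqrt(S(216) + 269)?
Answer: sqrt(341) ≈ 18.466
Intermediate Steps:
S(o) = o/3 (S(o) = -(-1)*o/3 = o/3)
sqrt(S(216) + 269) = sqrt((1/3)*216 + 269) = sqrt(72 + 269) = sqrt(341)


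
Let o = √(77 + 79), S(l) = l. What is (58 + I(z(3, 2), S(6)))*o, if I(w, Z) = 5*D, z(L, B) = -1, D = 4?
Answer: 156*√39 ≈ 974.22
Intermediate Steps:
o = 2*√39 (o = √156 = 2*√39 ≈ 12.490)
I(w, Z) = 20 (I(w, Z) = 5*4 = 20)
(58 + I(z(3, 2), S(6)))*o = (58 + 20)*(2*√39) = 78*(2*√39) = 156*√39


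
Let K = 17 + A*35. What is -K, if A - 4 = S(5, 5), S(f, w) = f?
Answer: -332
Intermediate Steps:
A = 9 (A = 4 + 5 = 9)
K = 332 (K = 17 + 9*35 = 17 + 315 = 332)
-K = -1*332 = -332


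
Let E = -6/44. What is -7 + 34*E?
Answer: -128/11 ≈ -11.636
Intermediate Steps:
E = -3/22 (E = -6*1/44 = -3/22 ≈ -0.13636)
-7 + 34*E = -7 + 34*(-3/22) = -7 - 51/11 = -128/11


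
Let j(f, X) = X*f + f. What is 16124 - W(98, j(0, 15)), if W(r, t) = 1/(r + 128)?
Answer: 3644023/226 ≈ 16124.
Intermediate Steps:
j(f, X) = f + X*f
W(r, t) = 1/(128 + r)
16124 - W(98, j(0, 15)) = 16124 - 1/(128 + 98) = 16124 - 1/226 = 3644023/226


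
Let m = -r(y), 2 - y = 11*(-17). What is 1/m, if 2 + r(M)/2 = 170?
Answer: -1/336 ≈ -0.0029762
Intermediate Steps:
y = 189 (y = 2 - 11*(-17) = 2 - 1*(-187) = 2 + 187 = 189)
r(M) = 336 (r(M) = -4 + 2*170 = -4 + 340 = 336)
m = -336 (m = -1*336 = -336)
1/m = 1/(-336) = -1/336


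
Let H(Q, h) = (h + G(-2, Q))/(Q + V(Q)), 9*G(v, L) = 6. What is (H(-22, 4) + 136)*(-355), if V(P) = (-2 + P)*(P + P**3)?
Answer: -18543722845/384087 ≈ -48280.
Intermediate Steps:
G(v, L) = 2/3 (G(v, L) = (1/9)*6 = 2/3)
H(Q, h) = (2/3 + h)/(Q + Q*(-2 + Q + Q**3 - 2*Q**2)) (H(Q, h) = (h + 2/3)/(Q + Q*(-2 + Q + Q**3 - 2*Q**2)) = (2/3 + h)/(Q + Q*(-2 + Q + Q**3 - 2*Q**2)))
(H(-22, 4) + 136)*(-355) = ((2/3 + 4)/((-22)*(-1 - 22 + (-22)**3 - 2*(-22)**2)) + 136)*(-355) = (-1/22*14/3/(-1 - 22 - 10648 - 2*484) + 136)*(-355) = (-1/22*14/3/(-1 - 22 - 10648 - 968) + 136)*(-355) = (-1/22*14/3/(-11639) + 136)*(-355) = (-1/22*(-1/11639)*14/3 + 136)*(-355) = (7/384087 + 136)*(-355) = (52235839/384087)*(-355) = -18543722845/384087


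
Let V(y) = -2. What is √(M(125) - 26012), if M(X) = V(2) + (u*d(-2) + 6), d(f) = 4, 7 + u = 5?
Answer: 4*I*√1626 ≈ 161.29*I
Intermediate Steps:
u = -2 (u = -7 + 5 = -2)
M(X) = -4 (M(X) = -2 + (-2*4 + 6) = -2 + (-8 + 6) = -2 - 2 = -4)
√(M(125) - 26012) = √(-4 - 26012) = √(-26016) = 4*I*√1626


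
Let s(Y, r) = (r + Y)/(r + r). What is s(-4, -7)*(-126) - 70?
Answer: -169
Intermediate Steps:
s(Y, r) = (Y + r)/(2*r) (s(Y, r) = (Y + r)/((2*r)) = (Y + r)*(1/(2*r)) = (Y + r)/(2*r))
s(-4, -7)*(-126) - 70 = ((1/2)*(-4 - 7)/(-7))*(-126) - 70 = ((1/2)*(-1/7)*(-11))*(-126) - 70 = (11/14)*(-126) - 70 = -99 - 70 = -169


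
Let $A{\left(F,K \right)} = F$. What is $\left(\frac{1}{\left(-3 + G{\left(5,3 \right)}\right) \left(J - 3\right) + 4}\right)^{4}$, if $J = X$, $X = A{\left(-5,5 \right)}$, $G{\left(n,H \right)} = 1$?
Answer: $\frac{1}{160000} \approx 6.25 \cdot 10^{-6}$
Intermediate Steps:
$X = -5$
$J = -5$
$\left(\frac{1}{\left(-3 + G{\left(5,3 \right)}\right) \left(J - 3\right) + 4}\right)^{4} = \left(\frac{1}{\left(-3 + 1\right) \left(-5 - 3\right) + 4}\right)^{4} = \left(\frac{1}{\left(-2\right) \left(-8\right) + 4}\right)^{4} = \left(\frac{1}{16 + 4}\right)^{4} = \left(\frac{1}{20}\right)^{4} = \frac{1}{160000}$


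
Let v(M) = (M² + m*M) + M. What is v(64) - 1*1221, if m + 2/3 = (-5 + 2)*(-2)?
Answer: 9841/3 ≈ 3280.3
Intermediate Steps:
m = 16/3 (m = -⅔ + (-5 + 2)*(-2) = -⅔ - 3*(-2) = -⅔ + 6 = 16/3 ≈ 5.3333)
v(M) = M² + 19*M/3 (v(M) = (M² + 16*M/3) + M = M² + 19*M/3)
v(64) - 1*1221 = (⅓)*64*(19 + 3*64) - 1*1221 = (⅓)*64*(19 + 192) - 1221 = (⅓)*64*211 - 1221 = 13504/3 - 1221 = 9841/3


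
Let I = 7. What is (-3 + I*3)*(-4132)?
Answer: -74376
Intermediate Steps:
(-3 + I*3)*(-4132) = (-3 + 7*3)*(-4132) = (-3 + 21)*(-4132) = 18*(-4132) = -74376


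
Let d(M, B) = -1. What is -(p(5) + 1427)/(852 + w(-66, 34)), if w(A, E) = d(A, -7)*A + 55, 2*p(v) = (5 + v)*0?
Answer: -1427/973 ≈ -1.4666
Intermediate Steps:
p(v) = 0 (p(v) = ((5 + v)*0)/2 = (1/2)*0 = 0)
w(A, E) = 55 - A (w(A, E) = -A + 55 = 55 - A)
-(p(5) + 1427)/(852 + w(-66, 34)) = -(0 + 1427)/(852 + (55 - 1*(-66))) = -1427/(852 + (55 + 66)) = -1427/(852 + 121) = -1427/973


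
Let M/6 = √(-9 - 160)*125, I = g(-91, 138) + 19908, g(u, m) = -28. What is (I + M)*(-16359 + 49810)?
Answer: 665005880 + 326147250*I ≈ 6.6501e+8 + 3.2615e+8*I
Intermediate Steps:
I = 19880 (I = -28 + 19908 = 19880)
M = 9750*I (M = 6*(√(-9 - 160)*125) = 6*(√(-169)*125) = 6*((13*I)*125) = 6*(1625*I) = 9750*I ≈ 9750.0*I)
(I + M)*(-16359 + 49810) = (19880 + 9750*I)*(-16359 + 49810) = (19880 + 9750*I)*33451 = 665005880 + 326147250*I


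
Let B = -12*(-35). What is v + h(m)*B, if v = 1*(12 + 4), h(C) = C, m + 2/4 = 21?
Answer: 8626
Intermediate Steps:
m = 41/2 (m = -½ + 21 = 41/2 ≈ 20.500)
v = 16 (v = 1*16 = 16)
B = 420
v + h(m)*B = 16 + (41/2)*420 = 16 + 8610 = 8626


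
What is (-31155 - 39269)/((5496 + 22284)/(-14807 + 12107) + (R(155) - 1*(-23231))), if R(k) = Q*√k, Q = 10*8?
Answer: -206967068910/68117130289 + 713043000*√155/68117130289 ≈ -2.9081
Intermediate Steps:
Q = 80
R(k) = 80*√k
(-31155 - 39269)/((5496 + 22284)/(-14807 + 12107) + (R(155) - 1*(-23231))) = (-31155 - 39269)/((5496 + 22284)/(-14807 + 12107) + (80*√155 - 1*(-23231))) = -70424/(27780/(-2700) + (80*√155 + 23231)) = -70424/(27780*(-1/2700) + (23231 + 80*√155)) = -70424/(-463/45 + (23231 + 80*√155)) = -70424/(1044932/45 + 80*√155)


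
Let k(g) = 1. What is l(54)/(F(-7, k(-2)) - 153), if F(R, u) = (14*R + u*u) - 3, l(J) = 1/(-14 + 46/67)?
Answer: 67/225676 ≈ 0.00029689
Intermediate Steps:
l(J) = -67/892 (l(J) = 1/(-14 + 46*(1/67)) = 1/(-14 + 46/67) = 1/(-892/67) = -67/892)
F(R, u) = -3 + u² + 14*R (F(R, u) = (14*R + u²) - 3 = (u² + 14*R) - 3 = -3 + u² + 14*R)
l(54)/(F(-7, k(-2)) - 153) = -67/(892*((-3 + 1² + 14*(-7)) - 153)) = -67/(892*((-3 + 1 - 98) - 153)) = -67/(892*(-100 - 153)) = -67/892/(-253) = -67/892*(-1/253) = 67/225676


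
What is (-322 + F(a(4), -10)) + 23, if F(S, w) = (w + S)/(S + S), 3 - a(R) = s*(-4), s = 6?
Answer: -16129/54 ≈ -298.69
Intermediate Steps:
a(R) = 27 (a(R) = 3 - 6*(-4) = 3 - 1*(-24) = 3 + 24 = 27)
F(S, w) = (S + w)/(2*S) (F(S, w) = (S + w)/((2*S)) = (S + w)*(1/(2*S)) = (S + w)/(2*S))
(-322 + F(a(4), -10)) + 23 = (-322 + (½)*(27 - 10)/27) + 23 = (-322 + (½)*(1/27)*17) + 23 = (-322 + 17/54) + 23 = -17371/54 + 23 = -16129/54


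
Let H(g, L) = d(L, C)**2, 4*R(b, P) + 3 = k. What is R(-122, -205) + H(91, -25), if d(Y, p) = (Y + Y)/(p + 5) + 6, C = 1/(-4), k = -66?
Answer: 4675/1444 ≈ 3.2375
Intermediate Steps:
R(b, P) = -69/4 (R(b, P) = -3/4 + (1/4)*(-66) = -3/4 - 33/2 = -69/4)
C = -1/4 ≈ -0.25000
d(Y, p) = 6 + 2*Y/(5 + p) (d(Y, p) = (2*Y)/(5 + p) + 6 = 2*Y/(5 + p) + 6 = 6 + 2*Y/(5 + p))
H(g, L) = (6 + 8*L/19)**2 (H(g, L) = (2*(15 + L + 3*(-1/4))/(5 - 1/4))**2 = (2*(15 + L - 3/4)/(19/4))**2 = (2*(4/19)*(57/4 + L))**2 = (6 + 8*L/19)**2)
R(-122, -205) + H(91, -25) = -69/4 + 4*(57 + 4*(-25))**2/361 = -69/4 + 4*(57 - 100)**2/361 = -69/4 + (4/361)*(-43)**2 = -69/4 + (4/361)*1849 = -69/4 + 7396/361 = 4675/1444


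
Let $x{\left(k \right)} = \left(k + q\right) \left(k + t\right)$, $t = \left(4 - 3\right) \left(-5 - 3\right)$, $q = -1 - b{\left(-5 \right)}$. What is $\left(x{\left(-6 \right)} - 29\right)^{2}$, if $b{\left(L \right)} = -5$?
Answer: $1$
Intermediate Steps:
$q = 4$ ($q = -1 - -5 = -1 + 5 = 4$)
$t = -8$ ($t = 1 \left(-8\right) = -8$)
$x{\left(k \right)} = \left(-8 + k\right) \left(4 + k\right)$ ($x{\left(k \right)} = \left(k + 4\right) \left(k - 8\right) = \left(4 + k\right) \left(-8 + k\right) = \left(-8 + k\right) \left(4 + k\right)$)
$\left(x{\left(-6 \right)} - 29\right)^{2} = \left(\left(-32 + \left(-6\right)^{2} - -24\right) - 29\right)^{2} = \left(\left(-32 + 36 + 24\right) - 29\right)^{2} = \left(28 - 29\right)^{2} = \left(-1\right)^{2} = 1$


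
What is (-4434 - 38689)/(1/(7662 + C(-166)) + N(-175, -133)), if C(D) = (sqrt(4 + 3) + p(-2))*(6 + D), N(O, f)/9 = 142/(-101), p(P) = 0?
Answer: 65154330478566102/19117861310285 + 14076727136*sqrt(7)/19117861310285 ≈ 3408.0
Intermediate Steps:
N(O, f) = -1278/101 (N(O, f) = 9*(142/(-101)) = 9*(142*(-1/101)) = 9*(-142/101) = -1278/101)
C(D) = sqrt(7)*(6 + D) (C(D) = (sqrt(4 + 3) + 0)*(6 + D) = (sqrt(7) + 0)*(6 + D) = sqrt(7)*(6 + D))
(-4434 - 38689)/(1/(7662 + C(-166)) + N(-175, -133)) = (-4434 - 38689)/(1/(7662 + sqrt(7)*(6 - 166)) - 1278/101) = -43123/(1/(7662 + sqrt(7)*(-160)) - 1278/101) = -43123/(1/(7662 - 160*sqrt(7)) - 1278/101) = -43123/(-1278/101 + 1/(7662 - 160*sqrt(7)))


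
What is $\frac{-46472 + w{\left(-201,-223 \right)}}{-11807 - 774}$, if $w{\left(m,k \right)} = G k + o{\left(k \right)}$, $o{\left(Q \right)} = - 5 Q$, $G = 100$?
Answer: $\frac{67657}{12581} \approx 5.3777$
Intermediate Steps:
$w{\left(m,k \right)} = 95 k$ ($w{\left(m,k \right)} = 100 k - 5 k = 95 k$)
$\frac{-46472 + w{\left(-201,-223 \right)}}{-11807 - 774} = \frac{-46472 + 95 \left(-223\right)}{-11807 - 774} = \frac{-46472 - 21185}{-12581} = \left(-67657\right) \left(- \frac{1}{12581}\right) = \frac{67657}{12581}$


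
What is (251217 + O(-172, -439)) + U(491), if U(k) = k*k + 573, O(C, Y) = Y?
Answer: 492432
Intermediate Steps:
U(k) = 573 + k² (U(k) = k² + 573 = 573 + k²)
(251217 + O(-172, -439)) + U(491) = (251217 - 439) + (573 + 491²) = 250778 + (573 + 241081) = 250778 + 241654 = 492432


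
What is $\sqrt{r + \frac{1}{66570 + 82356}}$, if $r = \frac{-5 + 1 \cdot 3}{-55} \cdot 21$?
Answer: $\frac{\sqrt{51233833030710}}{8190930} \approx 0.87387$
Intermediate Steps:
$r = \frac{42}{55}$ ($r = - \frac{-5 + 3}{55} \cdot 21 = \left(- \frac{1}{55}\right) \left(-2\right) 21 = \frac{2}{55} \cdot 21 = \frac{42}{55} \approx 0.76364$)
$\sqrt{r + \frac{1}{66570 + 82356}} = \sqrt{\frac{42}{55} + \frac{1}{66570 + 82356}} = \sqrt{\frac{42}{55} + \frac{1}{148926}} = \sqrt{\frac{6254947}{8190930}} = \frac{\sqrt{51233833030710}}{8190930}$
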